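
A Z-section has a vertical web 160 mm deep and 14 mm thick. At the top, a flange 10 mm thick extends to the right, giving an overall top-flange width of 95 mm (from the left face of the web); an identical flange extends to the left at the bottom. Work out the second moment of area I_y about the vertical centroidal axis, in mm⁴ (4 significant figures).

I_y ≈ 4.577 × 10⁶ mm⁴

Split into non-overlapping primitives; take the origin at the lower-left of the bounding box.
Web: 14 × 160, A = 2 240 mm², x = 88 mm, Ī = 36586.7 mm⁴.
Top flange (beyond web): 81 × 10, A = 810 mm², x = 135.5 mm, Ī = 442 868 mm⁴.
Bottom flange (beyond web): 81 × 10, A = 810 mm², x = 40.5 mm, Ī = 442 868 mm⁴.
Centroid: x̄ = ΣA·x / ΣA = 88 mm.
Transfer each piece to the vertical centroidal axis using Ī + A·d² with d = x − 88:
  web: d = 0 mm → contributes +36586.7 mm⁴
  top flange (beyond web): d = 47.5 mm → contributes +2 270 430 mm⁴
  bottom flange (beyond web): d = -47.5 mm → contributes +2 270 430 mm⁴
Total I = 4 577 447 mm⁴.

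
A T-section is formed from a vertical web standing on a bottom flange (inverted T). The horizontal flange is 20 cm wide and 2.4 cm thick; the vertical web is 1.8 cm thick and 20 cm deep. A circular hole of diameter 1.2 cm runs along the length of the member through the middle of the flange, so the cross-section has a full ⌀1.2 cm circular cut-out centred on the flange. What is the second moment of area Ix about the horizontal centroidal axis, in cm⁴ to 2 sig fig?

Ix ≈ 3800 cm⁴

Treat the section as a set of non-overlapping primitives; coordinates are from the bounding-box lower-left.
Flange: 20 × 2.4, A = 48 cm², y = 1.2 cm, Ī = 23.04 cm⁴.
Web: 1.8 × 20, A = 36 cm², y = 12.4 cm, Ī = 1 200 cm⁴.
Hole (subtracted): ⌀1.2, A = 1.131 cm², y = 1.2 cm, Ī = 0.1018 cm⁴.
Centroid: ȳ = ΣA·y / ΣA = 6.066 cm.
Transfer each piece to the horizontal centroidal axis using Ī + A·d² with d = y − 6.066:
  flange: d = -4.866 cm → contributes +1 159 cm⁴
  web: d = 6.334 cm → contributes +2 645 cm⁴
  hole: d = -4.866 cm → contributes −26.88 cm⁴
Total I = 3 777 cm⁴.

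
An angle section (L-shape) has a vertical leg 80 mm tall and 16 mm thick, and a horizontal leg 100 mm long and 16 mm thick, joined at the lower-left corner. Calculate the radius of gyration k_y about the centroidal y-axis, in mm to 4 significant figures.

k_y ≈ 30.60 mm

Treat the section as a set of non-overlapping primitives; coordinates are from the bounding-box lower-left.
Vertical leg: 16 × 80, A = 1 280 mm², x = 8 mm, Ī = 27306.7 mm⁴.
Horizontal leg (remainder): 84 × 16, A = 1 344 mm², x = 58 mm, Ī = 790 272 mm⁴.
Centroid: x̄ = ΣA·x / ΣA = 33.6098 mm.
Transfer each piece to the centroidal y-axis using Ī + A·d² with d = x − 33.6098:
  vertical leg: d = -25.6098 mm → contributes +866 807 mm⁴
  horizontal leg (remainder): d = 24.3902 mm → contributes +1 589 796 mm⁴
Total I = 2 456 603 mm⁴.
Radius of gyration: k = √(I/A) = √(2 456 603 / 2 624) = 30.5975 mm.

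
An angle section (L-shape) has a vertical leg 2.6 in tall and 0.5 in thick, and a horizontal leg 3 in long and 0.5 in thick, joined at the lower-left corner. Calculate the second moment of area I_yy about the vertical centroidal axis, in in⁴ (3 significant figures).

Break the section into simple shapes (no overlaps), measuring from the bottom-left corner of the bounding box.
Vertical leg: 0.5 × 2.6, A = 1.3 in², x = 0.25 in, Ī = 0.027083 in⁴.
Horizontal leg (remainder): 2.5 × 0.5, A = 1.25 in², x = 1.75 in, Ī = 0.65104 in⁴.
Centroid: x̄ = ΣA·x / ΣA = 0.98529 in.
Transfer each piece to the vertical centroidal axis using Ī + A·d² with d = x − 0.98529:
  vertical leg: d = -0.73529 in → contributes +0.72994 in⁴
  horizontal leg (remainder): d = 0.76471 in → contributes +1.382 in⁴
Total I = 2.1119 in⁴.

I_yy ≈ 2.11 in⁴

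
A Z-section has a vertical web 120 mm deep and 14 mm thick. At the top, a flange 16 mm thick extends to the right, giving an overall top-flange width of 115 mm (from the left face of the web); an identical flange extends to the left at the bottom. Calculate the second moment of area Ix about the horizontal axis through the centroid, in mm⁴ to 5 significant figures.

Decompose the section into non-overlapping parts with the origin at the bottom-left of its bounding rectangle.
Web: 14 × 120, A = 1 680 mm², y = 60 mm, Ī = 2 016 000 mm⁴.
Top flange (beyond web): 101 × 16, A = 1 616 mm², y = 112 mm, Ī = 34474.67 mm⁴.
Bottom flange (beyond web): 101 × 16, A = 1 616 mm², y = 8 mm, Ī = 34474.67 mm⁴.
Centroid: ȳ = ΣA·y / ΣA = 60 mm.
Transfer each piece to the horizontal axis through the centroid using Ī + A·d² with d = y − 60:
  web: d = 0 mm → contributes +2 016 000 mm⁴
  top flange (beyond web): d = 52 mm → contributes +4 404 139 mm⁴
  bottom flange (beyond web): d = -52 mm → contributes +4 404 139 mm⁴
Total I = 10 824 277 mm⁴.

Ix ≈ 1.0824 × 10⁷ mm⁴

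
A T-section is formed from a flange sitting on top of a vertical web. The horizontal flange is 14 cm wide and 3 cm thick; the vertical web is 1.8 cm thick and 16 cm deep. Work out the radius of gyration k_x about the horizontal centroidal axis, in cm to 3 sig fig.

Break the section into simple shapes (no overlaps), measuring from the bottom-left corner of the bounding box.
Flange: 14 × 3, A = 42 cm², y = 17.5 cm, Ī = 31.5 cm⁴.
Web: 1.8 × 16, A = 28.8 cm², y = 8 cm, Ī = 614.4 cm⁴.
Centroid: ȳ = ΣA·y / ΣA = 13.636 cm.
Transfer each piece to the horizontal centroidal axis using Ī + A·d² with d = y − 13.636:
  flange: d = 3.8644 cm → contributes +658.71 cm⁴
  web: d = -5.6356 cm → contributes +1529.1 cm⁴
Total I = 2187.8 cm⁴.
Radius of gyration: k = √(I/A) = √(2187.8 / 70.8) = 5.5589 cm.

k_x ≈ 5.56 cm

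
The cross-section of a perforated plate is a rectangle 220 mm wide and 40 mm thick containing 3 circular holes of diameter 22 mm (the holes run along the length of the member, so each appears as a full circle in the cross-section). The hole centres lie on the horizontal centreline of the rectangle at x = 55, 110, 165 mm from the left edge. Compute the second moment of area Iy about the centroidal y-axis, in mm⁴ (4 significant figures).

Split into non-overlapping primitives; take the origin at the lower-left of the bounding box.
Plate: 220 × 40, A = 8 800 mm², x = 110 mm, Ī = 35 493 333 mm⁴.
Hole 1 (subtracted): ⌀22, A = 380.133 mm², x = 55 mm, Ī = 11 499 mm⁴.
Hole 2 (subtracted): ⌀22, A = 380.133 mm², x = 110 mm, Ī = 11 499 mm⁴.
Hole 3 (subtracted): ⌀22, A = 380.133 mm², x = 165 mm, Ī = 11 499 mm⁴.
By symmetry the centroid is at mid-width, x̄ = 110 mm.
Transfer each piece to the centroidal y-axis using Ī + A·d² with d = x − 110:
  plate: d = 0 mm → contributes +35 493 333 mm⁴
  hole 1: d = -55 mm → contributes −1 161 400 mm⁴
  hole 2: d = 0 mm → contributes −11 499 mm⁴
  hole 3: d = 55 mm → contributes −1 161 400 mm⁴
Total I = 33 159 033 mm⁴.

Iy ≈ 3.316 × 10⁷ mm⁴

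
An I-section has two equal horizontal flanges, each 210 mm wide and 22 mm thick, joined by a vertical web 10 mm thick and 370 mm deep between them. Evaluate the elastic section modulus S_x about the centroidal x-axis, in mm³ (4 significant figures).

S_x ≈ 1.921 × 10⁶ mm³

Decompose the section into non-overlapping parts with the origin at the bottom-left of its bounding rectangle.
Bottom flange: 210 × 22, A = 4 620 mm², y = 11 mm, Ī = 186 340 mm⁴.
Web: 10 × 370, A = 3 700 mm², y = 207 mm, Ī = 42 210 833 mm⁴.
Top flange: 210 × 22, A = 4 620 mm², y = 403 mm, Ī = 186 340 mm⁴.
By symmetry the centroid is at mid-height, ȳ = 207 mm.
Transfer each piece to the centroidal x-axis using Ī + A·d² with d = y − 207:
  bottom flange: d = -196 mm → contributes +177 668 260 mm⁴
  web: d = 0 mm → contributes +42 210 833 mm⁴
  top flange: d = 196 mm → contributes +177 668 260 mm⁴
Total I = 397 547 353 mm⁴.
Extreme fibre distance c = 207 mm; S = I/c = 1 920 519 mm³.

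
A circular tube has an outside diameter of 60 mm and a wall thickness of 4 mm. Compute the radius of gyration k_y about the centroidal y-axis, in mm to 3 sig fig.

Split into non-overlapping primitives; take the origin at the lower-left of the bounding box.
Outer circle: ⌀60, A = 2827.4 mm², x = 30 mm, Ī = 636 173 mm⁴.
Bore (subtracted): ⌀52, A = 2123.7 mm², x = 30 mm, Ī = 358 908 mm⁴.
By symmetry the centroid is at mid-width, x̄ = 30 mm.
All pieces are centred on the centroidal y-axis, so I = ΣĪ (holes subtracted) = 277 264 mm⁴.
Radius of gyration: k = √(I/A) = √(277 264 / 703.72) = 19.849 mm.

k_y ≈ 19.8 mm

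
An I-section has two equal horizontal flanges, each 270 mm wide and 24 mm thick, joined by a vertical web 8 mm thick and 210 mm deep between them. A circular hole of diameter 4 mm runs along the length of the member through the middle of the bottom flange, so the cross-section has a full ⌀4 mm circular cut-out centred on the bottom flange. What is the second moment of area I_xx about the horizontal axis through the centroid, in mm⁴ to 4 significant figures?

I_xx ≈ 1.840 × 10⁸ mm⁴

Break the section into simple shapes (no overlaps), measuring from the bottom-left corner of the bounding box.
Bottom flange: 270 × 24, A = 6 480 mm², y = 12 mm, Ī = 311 040 mm⁴.
Web: 8 × 210, A = 1 680 mm², y = 129 mm, Ī = 6 174 000 mm⁴.
Top flange: 270 × 24, A = 6 480 mm², y = 246 mm, Ī = 311 040 mm⁴.
Hole (subtracted): ⌀4, A = 12.5664 mm², y = 12 mm, Ī = 12.5664 mm⁴.
Centroid: ȳ = ΣA·y / ΣA = 129.101 mm.
Transfer each piece to the horizontal axis through the centroid using Ī + A·d² with d = y − 129.101:
  bottom flange: d = -117.101 mm → contributes +89 168 237 mm⁴
  web: d = -0.100514 mm → contributes +6 174 017 mm⁴
  top flange: d = 116.899 mm → contributes +88 863 414 mm⁴
  hole: d = -117.101 mm → contributes −172 329 mm⁴
Total I = 184 033 339 mm⁴.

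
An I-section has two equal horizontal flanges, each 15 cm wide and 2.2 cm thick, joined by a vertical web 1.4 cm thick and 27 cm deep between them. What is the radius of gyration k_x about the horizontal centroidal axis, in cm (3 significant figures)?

Treat the section as a set of non-overlapping primitives; coordinates are from the bounding-box lower-left.
Bottom flange: 15 × 2.2, A = 33 cm², y = 1.1 cm, Ī = 13.31 cm⁴.
Web: 1.4 × 27, A = 37.8 cm², y = 15.7 cm, Ī = 2296.4 cm⁴.
Top flange: 15 × 2.2, A = 33 cm², y = 30.3 cm, Ī = 13.31 cm⁴.
By symmetry the centroid is at mid-height, ȳ = 15.7 cm.
Transfer each piece to the horizontal centroidal axis using Ī + A·d² with d = y − 15.7:
  bottom flange: d = -14.6 cm → contributes +7047.6 cm⁴
  web: d = 0 cm → contributes +2296.4 cm⁴
  top flange: d = 14.6 cm → contributes +7047.6 cm⁴
Total I = 16 392 cm⁴.
Radius of gyration: k = √(I/A) = √(16 392 / 103.8) = 12.566 cm.

k_x ≈ 12.6 cm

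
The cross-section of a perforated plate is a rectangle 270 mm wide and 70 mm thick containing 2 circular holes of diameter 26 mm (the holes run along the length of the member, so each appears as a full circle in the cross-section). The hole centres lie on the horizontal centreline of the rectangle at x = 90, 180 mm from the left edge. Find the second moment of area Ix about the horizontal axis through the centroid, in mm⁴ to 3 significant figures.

Treat the section as a set of non-overlapping primitives; coordinates are from the bounding-box lower-left.
Plate: 270 × 70, A = 18 900 mm², y = 35 mm, Ī = 7 717 500 mm⁴.
Hole 1 (subtracted): ⌀26, A = 530.93 mm², y = 35 mm, Ī = 22 432 mm⁴.
Hole 2 (subtracted): ⌀26, A = 530.93 mm², y = 35 mm, Ī = 22 432 mm⁴.
By symmetry the centroid is at mid-height, ȳ = 35 mm.
All pieces are centred on the horizontal axis through the centroid, so I = ΣĪ (holes subtracted) = 7 672 636 mm⁴.

Ix ≈ 7.67 × 10⁶ mm⁴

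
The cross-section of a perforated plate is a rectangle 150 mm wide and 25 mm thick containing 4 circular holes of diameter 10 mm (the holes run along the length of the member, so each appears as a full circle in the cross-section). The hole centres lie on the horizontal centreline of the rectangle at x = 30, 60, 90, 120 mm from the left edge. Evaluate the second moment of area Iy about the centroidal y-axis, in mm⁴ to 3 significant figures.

Decompose the section into non-overlapping parts with the origin at the bottom-left of its bounding rectangle.
Plate: 150 × 25, A = 3 750 mm², x = 75 mm, Ī = 7 031 250 mm⁴.
Hole 1 (subtracted): ⌀10, A = 78.54 mm², x = 30 mm, Ī = 490.87 mm⁴.
Hole 2 (subtracted): ⌀10, A = 78.54 mm², x = 60 mm, Ī = 490.87 mm⁴.
Hole 3 (subtracted): ⌀10, A = 78.54 mm², x = 90 mm, Ī = 490.87 mm⁴.
Hole 4 (subtracted): ⌀10, A = 78.54 mm², x = 120 mm, Ī = 490.87 mm⁴.
By symmetry the centroid is at mid-width, x̄ = 75 mm.
Transfer each piece to the centroidal y-axis using Ī + A·d² with d = x − 75:
  plate: d = 0 mm → contributes +7 031 250 mm⁴
  hole 1: d = -45 mm → contributes −159 534 mm⁴
  hole 2: d = -15 mm → contributes −18 162 mm⁴
  hole 3: d = 15 mm → contributes −18 162 mm⁴
  hole 4: d = 45 mm → contributes −159 534 mm⁴
Total I = 6 675 857 mm⁴.

Iy ≈ 6.68 × 10⁶ mm⁴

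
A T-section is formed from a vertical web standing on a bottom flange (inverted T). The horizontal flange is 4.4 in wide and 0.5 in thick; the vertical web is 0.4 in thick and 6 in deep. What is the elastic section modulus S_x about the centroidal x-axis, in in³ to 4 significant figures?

S_x ≈ 4.253 in³

Decompose the section into non-overlapping parts with the origin at the bottom-left of its bounding rectangle.
Flange: 4.4 × 0.5, A = 2.2 in², y = 0.25 in, Ī = 0.0458333 in⁴.
Web: 0.4 × 6, A = 2.4 in², y = 3.5 in, Ī = 7.2 in⁴.
Centroid: ȳ = ΣA·y / ΣA = 1.94565 in.
Transfer each piece to the centroidal x-axis using Ī + A·d² with d = y − 1.94565:
  flange: d = -1.69565 in → contributes +6.37135 in⁴
  web: d = 1.55435 in → contributes +12.9984 in⁴
Total I = 19.3697 in⁴.
Extreme fibre distance c = 4.55435 in; S = I/c = 4.25302 in³.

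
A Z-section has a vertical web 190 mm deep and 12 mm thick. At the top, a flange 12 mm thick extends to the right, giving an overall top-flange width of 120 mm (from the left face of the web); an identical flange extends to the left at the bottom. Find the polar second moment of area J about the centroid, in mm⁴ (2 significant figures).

J ≈ 3.9 × 10⁷ mm⁴

Break the section into simple shapes (no overlaps), measuring from the bottom-left corner of the bounding box.
Web: 12 × 190, A = 2 280 mm², y = 95 mm, Ī = 6 859 000 mm⁴.
Top flange (beyond web): 108 × 12, A = 1 296 mm², y = 184 mm, Ī = 15 552 mm⁴.
Bottom flange (beyond web): 108 × 12, A = 1 296 mm², y = 6 mm, Ī = 15 552 mm⁴.
Centroid: ȳ = ΣA·y / ΣA = 95 mm.
Transfer each piece to the centroidal x-axis using Ī + A·d² with d = y − 95:
  web: d = 0 mm → contributes +6 859 000 mm⁴
  top flange (beyond web): d = 89 mm → contributes +10 281 168 mm⁴
  bottom flange (beyond web): d = -89 mm → contributes +10 281 168 mm⁴
Total I = 27 421 336 mm⁴.
For the y-axis: x̄ = 114 mm.
Repeating about the centroidal y-axis gives I_y = 11 877 984 mm⁴.
Polar second moment: J = I_x + I_y = 39 299 320 mm⁴.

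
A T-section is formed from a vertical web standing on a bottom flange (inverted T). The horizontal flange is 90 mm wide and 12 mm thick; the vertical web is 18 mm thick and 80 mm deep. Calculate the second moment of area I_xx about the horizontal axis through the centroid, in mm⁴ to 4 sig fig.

Decompose the section into non-overlapping parts with the origin at the bottom-left of its bounding rectangle.
Flange: 90 × 12, A = 1 080 mm², y = 6 mm, Ī = 12 960 mm⁴.
Web: 18 × 80, A = 1 440 mm², y = 52 mm, Ī = 768 000 mm⁴.
Centroid: ȳ = ΣA·y / ΣA = 32.2857 mm.
Transfer each piece to the horizontal axis through the centroid using Ī + A·d² with d = y − 32.2857:
  flange: d = -26.2857 mm → contributes +759 174 mm⁴
  web: d = 19.7143 mm → contributes +1 327 660 mm⁴
Total I = 2 086 834 mm⁴.

I_xx ≈ 2.087 × 10⁶ mm⁴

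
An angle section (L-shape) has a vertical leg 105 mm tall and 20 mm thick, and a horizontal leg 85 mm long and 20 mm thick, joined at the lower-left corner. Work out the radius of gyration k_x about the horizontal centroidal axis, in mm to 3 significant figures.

k_x ≈ 31.7 mm

Decompose the section into non-overlapping parts with the origin at the bottom-left of its bounding rectangle.
Vertical leg: 20 × 105, A = 2 100 mm², y = 52.5 mm, Ī = 1 929 375 mm⁴.
Horizontal leg (remainder): 65 × 20, A = 1 300 mm², y = 10 mm, Ī = 43 333 mm⁴.
Centroid: ȳ = ΣA·y / ΣA = 36.25 mm.
Transfer each piece to the horizontal centroidal axis using Ī + A·d² with d = y − 36.25:
  vertical leg: d = 16.25 mm → contributes +2 483 906 mm⁴
  horizontal leg (remainder): d = -26.25 mm → contributes +939 115 mm⁴
Total I = 3 423 021 mm⁴.
Radius of gyration: k = √(I/A) = √(3 423 021 / 3 400) = 31.73 mm.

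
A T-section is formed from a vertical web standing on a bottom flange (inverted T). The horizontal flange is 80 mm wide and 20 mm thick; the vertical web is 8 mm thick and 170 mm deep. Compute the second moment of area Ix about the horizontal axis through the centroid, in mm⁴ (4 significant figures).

Ix ≈ 9.963 × 10⁶ mm⁴

Decompose the section into non-overlapping parts with the origin at the bottom-left of its bounding rectangle.
Flange: 80 × 20, A = 1 600 mm², y = 10 mm, Ī = 53333.3 mm⁴.
Web: 8 × 170, A = 1 360 mm², y = 105 mm, Ī = 3 275 333 mm⁴.
Centroid: ȳ = ΣA·y / ΣA = 53.6486 mm.
Transfer each piece to the horizontal axis through the centroid using Ī + A·d² with d = y − 53.6486:
  flange: d = -43.6486 mm → contributes +3 101 661 mm⁴
  web: d = 51.3514 mm → contributes +6 861 601 mm⁴
Total I = 9 963 261 mm⁴.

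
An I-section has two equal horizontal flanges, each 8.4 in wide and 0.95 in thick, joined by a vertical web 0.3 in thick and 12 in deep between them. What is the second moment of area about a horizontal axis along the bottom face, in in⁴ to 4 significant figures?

I_base ≈ 1658 in⁴

Split into non-overlapping primitives; take the origin at the lower-left of the bounding box.
Bottom flange: 8.4 × 0.95, A = 7.98 in², y = 0.475 in, Ī = 0.600163 in⁴.
Web: 0.3 × 12, A = 3.6 in², y = 6.95 in, Ī = 43.2 in⁴.
Top flange: 8.4 × 0.95, A = 7.98 in², y = 13.425 in, Ī = 0.600163 in⁴.
Transfer each piece to the bottom edge using Ī + A·d² with d = y − 0:
  bottom flange: d = 0.475 in → contributes +2.40065 in⁴
  web: d = 6.95 in → contributes +217.089 in⁴
  top flange: d = 13.425 in → contributes +1438.84 in⁴
Total I = 1658.33 in⁴.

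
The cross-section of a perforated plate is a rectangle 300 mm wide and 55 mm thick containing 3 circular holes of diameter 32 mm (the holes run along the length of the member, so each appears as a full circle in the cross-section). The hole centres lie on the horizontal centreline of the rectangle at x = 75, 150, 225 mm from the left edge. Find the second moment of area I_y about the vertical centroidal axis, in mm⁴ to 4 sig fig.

Decompose the section into non-overlapping parts with the origin at the bottom-left of its bounding rectangle.
Plate: 300 × 55, A = 16 500 mm², x = 150 mm, Ī = 123 750 000 mm⁴.
Hole 1 (subtracted): ⌀32, A = 804.248 mm², x = 75 mm, Ī = 51471.9 mm⁴.
Hole 2 (subtracted): ⌀32, A = 804.248 mm², x = 150 mm, Ī = 51471.9 mm⁴.
Hole 3 (subtracted): ⌀32, A = 804.248 mm², x = 225 mm, Ī = 51471.9 mm⁴.
By symmetry the centroid is at mid-width, x̄ = 150 mm.
Transfer each piece to the vertical centroidal axis using Ī + A·d² with d = x − 150:
  plate: d = 0 mm → contributes +123 750 000 mm⁴
  hole 1: d = -75 mm → contributes −4 575 365 mm⁴
  hole 2: d = 0 mm → contributes −51471.9 mm⁴
  hole 3: d = 75 mm → contributes −4 575 365 mm⁴
Total I = 114 547 798 mm⁴.

I_y ≈ 1.145 × 10⁸ mm⁴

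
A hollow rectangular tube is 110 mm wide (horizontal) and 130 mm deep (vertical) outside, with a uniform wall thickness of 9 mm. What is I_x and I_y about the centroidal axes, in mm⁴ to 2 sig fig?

Decompose the section into non-overlapping parts with the origin at the bottom-left of its bounding rectangle.
Outer rectangle: 110 × 130, A = 14 300 mm², y = 65 mm, Ī = 20 139 167 mm⁴.
Inner void (subtracted): 92 × 112, A = 10 304 mm², y = 65 mm, Ī = 10 771 115 mm⁴.
By symmetry the centroid is at mid-height, ȳ = 65 mm.
All pieces are centred on the centroidal x-axis, so I = ΣĪ (holes subtracted) = 9 368 052 mm⁴.
Repeating about the centroidal y-axis gives I_y = 7 151 412 mm⁴.

I_x ≈ 9.4 × 10⁶ mm⁴, I_y ≈ 7.2 × 10⁶ mm⁴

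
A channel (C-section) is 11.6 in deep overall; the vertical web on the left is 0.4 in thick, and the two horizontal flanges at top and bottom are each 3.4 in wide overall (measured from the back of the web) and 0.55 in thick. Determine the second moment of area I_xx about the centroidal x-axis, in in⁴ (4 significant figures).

I_xx ≈ 152.8 in⁴

Break the section into simple shapes (no overlaps), measuring from the bottom-left corner of the bounding box.
Web: 0.4 × 11.6, A = 4.64 in², y = 5.8 in, Ī = 52.0299 in⁴.
Top flange (beyond web): 3 × 0.55, A = 1.65 in², y = 11.325 in, Ī = 0.0415938 in⁴.
Bottom flange (beyond web): 3 × 0.55, A = 1.65 in², y = 0.275 in, Ī = 0.0415938 in⁴.
By symmetry the centroid is at mid-height, ȳ = 5.8 in.
Transfer each piece to the centroidal x-axis using Ī + A·d² with d = y − 5.8:
  web: d = 0 in → contributes +52.0299 in⁴
  top flange (beyond web): d = 5.525 in → contributes +50.4089 in⁴
  bottom flange (beyond web): d = -5.525 in → contributes +50.4089 in⁴
Total I = 152.848 in⁴.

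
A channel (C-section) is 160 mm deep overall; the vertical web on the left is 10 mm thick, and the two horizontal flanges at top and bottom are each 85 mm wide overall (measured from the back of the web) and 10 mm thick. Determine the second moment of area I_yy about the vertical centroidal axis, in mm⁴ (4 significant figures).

Decompose the section into non-overlapping parts with the origin at the bottom-left of its bounding rectangle.
Web: 10 × 160, A = 1 600 mm², x = 5 mm, Ī = 13333.3 mm⁴.
Top flange (beyond web): 75 × 10, A = 750 mm², x = 47.5 mm, Ī = 351 563 mm⁴.
Bottom flange (beyond web): 75 × 10, A = 750 mm², x = 47.5 mm, Ī = 351 563 mm⁴.
Centroid: x̄ = ΣA·x / ΣA = 25.5645 mm.
Transfer each piece to the vertical centroidal axis using Ī + A·d² with d = x − 25.5645:
  web: d = -20.5645 mm → contributes +689 972 mm⁴
  top flange (beyond web): d = 21.9355 mm → contributes +712 437 mm⁴
  bottom flange (beyond web): d = 21.9355 mm → contributes +712 437 mm⁴
Total I = 2 114 845 mm⁴.

I_yy ≈ 2.115 × 10⁶ mm⁴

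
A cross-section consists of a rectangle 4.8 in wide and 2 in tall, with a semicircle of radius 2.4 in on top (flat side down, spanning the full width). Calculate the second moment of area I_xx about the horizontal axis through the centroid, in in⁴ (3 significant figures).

Decompose the section into non-overlapping parts with the origin at the bottom-left of its bounding rectangle.
Rectangular body: 4.8 × 2, A = 9.6 in², y = 1 in, Ī = 3.2 in⁴.
Semicircular cap: semicircle r = 2.4, A = 9.0478 in², y = 3.0186 in, Ī = 3.6415 in⁴.
Centroid: ȳ = ΣA·y / ΣA = 1.9794 in.
Transfer each piece to the horizontal axis through the centroid using Ī + A·d² with d = y − 1.9794:
  rectangular body: d = -0.97941 in → contributes +12.409 in⁴
  semicircular cap: d = 1.0392 in → contributes +13.412 in⁴
Total I = 25.821 in⁴.

I_xx ≈ 25.8 in⁴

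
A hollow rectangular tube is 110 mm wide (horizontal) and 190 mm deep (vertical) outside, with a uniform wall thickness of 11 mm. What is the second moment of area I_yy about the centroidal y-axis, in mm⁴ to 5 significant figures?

Decompose the section into non-overlapping parts with the origin at the bottom-left of its bounding rectangle.
Outer rectangle: 110 × 190, A = 20 900 mm², x = 55 mm, Ī = 21 074 167 mm⁴.
Inner void (subtracted): 88 × 168, A = 14 784 mm², x = 55 mm, Ī = 9 540 608 mm⁴.
By symmetry the centroid is at mid-width, x̄ = 55 mm.
All pieces are centred on the centroidal y-axis, so I = ΣĪ (holes subtracted) = 11 533 559 mm⁴.

I_yy ≈ 1.1534 × 10⁷ mm⁴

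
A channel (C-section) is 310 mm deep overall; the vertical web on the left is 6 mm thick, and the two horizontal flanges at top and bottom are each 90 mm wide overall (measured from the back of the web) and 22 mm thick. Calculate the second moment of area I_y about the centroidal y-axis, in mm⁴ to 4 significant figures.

Treat the section as a set of non-overlapping primitives; coordinates are from the bounding-box lower-left.
Web: 6 × 310, A = 1 860 mm², x = 3 mm, Ī = 5 580 mm⁴.
Top flange (beyond web): 84 × 22, A = 1 848 mm², x = 48 mm, Ī = 1 086 624 mm⁴.
Bottom flange (beyond web): 84 × 22, A = 1 848 mm², x = 48 mm, Ī = 1 086 624 mm⁴.
Centroid: x̄ = ΣA·x / ΣA = 32.9352 mm.
Transfer each piece to the centroidal y-axis using Ī + A·d² with d = x − 32.9352:
  web: d = -29.9352 mm → contributes +1 672 357 mm⁴
  top flange (beyond web): d = 15.0648 mm → contributes +1 506 024 mm⁴
  bottom flange (beyond web): d = 15.0648 mm → contributes +1 506 024 mm⁴
Total I = 4 684 405 mm⁴.

I_y ≈ 4.684 × 10⁶ mm⁴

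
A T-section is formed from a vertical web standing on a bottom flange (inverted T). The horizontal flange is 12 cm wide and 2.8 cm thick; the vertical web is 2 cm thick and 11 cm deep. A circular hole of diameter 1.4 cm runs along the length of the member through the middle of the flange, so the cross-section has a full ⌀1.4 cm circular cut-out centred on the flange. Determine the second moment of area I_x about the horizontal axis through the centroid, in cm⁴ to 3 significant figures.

Decompose the section into non-overlapping parts with the origin at the bottom-left of its bounding rectangle.
Flange: 12 × 2.8, A = 33.6 cm², y = 1.4 cm, Ī = 21.952 cm⁴.
Web: 2 × 11, A = 22 cm², y = 8.3 cm, Ī = 221.83 cm⁴.
Hole (subtracted): ⌀1.4, A = 1.5394 cm², y = 1.4 cm, Ī = 0.18857 cm⁴.
Centroid: ȳ = ΣA·y / ΣA = 4.208 cm.
Transfer each piece to the horizontal axis through the centroid using Ī + A·d² with d = y − 4.208:
  flange: d = -2.808 cm → contributes +286.88 cm⁴
  web: d = 4.092 cm → contributes +590.22 cm⁴
  hole: d = -2.808 cm → contributes −12.326 cm⁴
Total I = 864.77 cm⁴.

I_x ≈ 865 cm⁴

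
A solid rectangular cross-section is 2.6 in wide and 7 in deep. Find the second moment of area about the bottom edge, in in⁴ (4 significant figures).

The section: 2.6 × 7, A = 18.2 in², y = 3.5 in, Ī = 74.3167 in⁴.
Transfer it to the base of the section using Ī + A·d² with d = y − 0:
  the section: d = 3.5 in → contributes +297.267 in⁴
Total I = 297.267 in⁴.

I_base ≈ 297.3 in⁴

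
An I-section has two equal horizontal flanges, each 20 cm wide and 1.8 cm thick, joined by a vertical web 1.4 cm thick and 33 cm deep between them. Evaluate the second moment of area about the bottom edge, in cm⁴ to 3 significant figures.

Decompose the section into non-overlapping parts with the origin at the bottom-left of its bounding rectangle.
Bottom flange: 20 × 1.8, A = 36 cm², y = 0.9 cm, Ī = 9.72 cm⁴.
Web: 1.4 × 33, A = 46.2 cm², y = 18.3 cm, Ī = 4192.7 cm⁴.
Top flange: 20 × 1.8, A = 36 cm², y = 35.7 cm, Ī = 9.72 cm⁴.
Transfer each piece to a horizontal axis along the bottom face using Ī + A·d² with d = y − 0:
  bottom flange: d = 0.9 cm → contributes +38.88 cm⁴
  web: d = 18.3 cm → contributes +19 665 cm⁴
  top flange: d = 35.7 cm → contributes +45 891 cm⁴
Total I = 65 595 cm⁴.

I_base ≈ 6.56 × 10⁴ cm⁴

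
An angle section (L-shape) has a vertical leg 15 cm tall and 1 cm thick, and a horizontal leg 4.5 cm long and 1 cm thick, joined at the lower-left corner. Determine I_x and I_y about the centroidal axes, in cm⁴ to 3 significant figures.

Break the section into simple shapes (no overlaps), measuring from the bottom-left corner of the bounding box.
Vertical leg: 1 × 15, A = 15 cm², y = 7.5 cm, Ī = 281.25 cm⁴.
Horizontal leg (remainder): 3.5 × 1, A = 3.5 cm², y = 0.5 cm, Ī = 0.29167 cm⁴.
Centroid: ȳ = ΣA·y / ΣA = 6.1757 cm.
Transfer each piece to the centroidal x-axis using Ī + A·d² with d = y − 6.1757:
  vertical leg: d = 1.3243 cm → contributes +307.56 cm⁴
  horizontal leg (remainder): d = -5.6757 cm → contributes +113.04 cm⁴
Total I = 420.6 cm⁴.
For the y-axis: x̄ = 0.92568 cm.
Repeating about the centroidal y-axis gives I_y = 19.189 cm⁴.

I_x ≈ 421 cm⁴, I_y ≈ 19.2 cm⁴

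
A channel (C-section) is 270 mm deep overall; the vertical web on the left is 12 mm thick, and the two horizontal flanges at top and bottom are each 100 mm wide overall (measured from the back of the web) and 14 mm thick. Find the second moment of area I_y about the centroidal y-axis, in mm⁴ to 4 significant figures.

I_y ≈ 5.128 × 10⁶ mm⁴

Break the section into simple shapes (no overlaps), measuring from the bottom-left corner of the bounding box.
Web: 12 × 270, A = 3 240 mm², x = 6 mm, Ī = 38 880 mm⁴.
Top flange (beyond web): 88 × 14, A = 1 232 mm², x = 56 mm, Ī = 795 051 mm⁴.
Bottom flange (beyond web): 88 × 14, A = 1 232 mm², x = 56 mm, Ī = 795 051 mm⁴.
Centroid: x̄ = ΣA·x / ΣA = 27.5989 mm.
Transfer each piece to the centroidal y-axis using Ī + A·d² with d = x − 27.5989:
  web: d = -21.5989 mm → contributes +1 550 377 mm⁴
  top flange (beyond web): d = 28.4011 mm → contributes +1 788 811 mm⁴
  bottom flange (beyond web): d = 28.4011 mm → contributes +1 788 811 mm⁴
Total I = 5 128 000 mm⁴.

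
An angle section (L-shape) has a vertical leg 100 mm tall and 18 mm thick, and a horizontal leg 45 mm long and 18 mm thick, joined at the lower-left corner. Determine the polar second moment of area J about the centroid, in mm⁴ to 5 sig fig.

J ≈ 2.4283 × 10⁶ mm⁴

Treat the section as a set of non-overlapping primitives; coordinates are from the bounding-box lower-left.
Vertical leg: 18 × 100, A = 1 800 mm², y = 50 mm, Ī = 1 500 000 mm⁴.
Horizontal leg (remainder): 27 × 18, A = 486 mm², y = 9 mm, Ī = 13 122 mm⁴.
Centroid: ȳ = ΣA·y / ΣA = 41.28346 mm.
Transfer each piece to the centroidal x-axis using Ī + A·d² with d = y − 41.28346:
  vertical leg: d = 8.716535 mm → contributes +1 636 760 mm⁴
  horizontal leg (remainder): d = -32.28346 mm → contributes +519641.9 mm⁴
Total I = 2 156 402 mm⁴.
For the y-axis: x̄ = 13.78346 mm.
Repeating about the centroidal y-axis gives I_y = 271854.8 mm⁴.
Polar second moment: J = I_x + I_y = 2 428 257 mm⁴.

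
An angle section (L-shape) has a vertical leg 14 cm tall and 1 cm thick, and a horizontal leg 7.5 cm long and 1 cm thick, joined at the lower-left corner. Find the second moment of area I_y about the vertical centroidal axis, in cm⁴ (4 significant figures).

I_y ≈ 86.48 cm⁴

Treat the section as a set of non-overlapping primitives; coordinates are from the bounding-box lower-left.
Vertical leg: 1 × 14, A = 14 cm², x = 0.5 cm, Ī = 1.16667 cm⁴.
Horizontal leg (remainder): 6.5 × 1, A = 6.5 cm², x = 4.25 cm, Ī = 22.8854 cm⁴.
Centroid: x̄ = ΣA·x / ΣA = 1.68902 cm.
Transfer each piece to the vertical centroidal axis using Ī + A·d² with d = x − 1.68902:
  vertical leg: d = -1.18902 cm → contributes +20.9596 cm⁴
  horizontal leg (remainder): d = 2.56098 cm → contributes +65.5163 cm⁴
Total I = 86.4759 cm⁴.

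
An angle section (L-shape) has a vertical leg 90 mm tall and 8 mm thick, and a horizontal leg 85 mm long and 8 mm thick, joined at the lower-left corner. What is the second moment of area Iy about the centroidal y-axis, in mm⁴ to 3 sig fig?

Treat the section as a set of non-overlapping primitives; coordinates are from the bounding-box lower-left.
Vertical leg: 8 × 90, A = 720 mm², x = 4 mm, Ī = 3 840 mm⁴.
Horizontal leg (remainder): 77 × 8, A = 616 mm², x = 46.5 mm, Ī = 304 355 mm⁴.
Centroid: x̄ = ΣA·x / ΣA = 23.596 mm.
Transfer each piece to the centroidal y-axis using Ī + A·d² with d = x − 23.596:
  vertical leg: d = -19.596 mm → contributes +280 317 mm⁴
  horizontal leg (remainder): d = 22.904 mm → contributes +627 510 mm⁴
Total I = 907 827 mm⁴.

Iy ≈ 9.08 × 10⁵ mm⁴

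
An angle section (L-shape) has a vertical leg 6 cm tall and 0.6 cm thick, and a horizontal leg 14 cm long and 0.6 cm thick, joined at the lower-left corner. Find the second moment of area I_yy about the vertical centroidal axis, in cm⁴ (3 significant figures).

I_yy ≈ 242 cm⁴

Split into non-overlapping primitives; take the origin at the lower-left of the bounding box.
Vertical leg: 0.6 × 6, A = 3.6 cm², x = 0.3 cm, Ī = 0.108 cm⁴.
Horizontal leg (remainder): 13.4 × 0.6, A = 8.04 cm², x = 7.3 cm, Ī = 120.31 cm⁴.
Centroid: x̄ = ΣA·x / ΣA = 5.1351 cm.
Transfer each piece to the vertical centroidal axis using Ī + A·d² with d = x − 5.1351:
  vertical leg: d = -4.8351 cm → contributes +84.268 cm⁴
  horizontal leg (remainder): d = 2.1649 cm → contributes +157.99 cm⁴
Total I = 242.26 cm⁴.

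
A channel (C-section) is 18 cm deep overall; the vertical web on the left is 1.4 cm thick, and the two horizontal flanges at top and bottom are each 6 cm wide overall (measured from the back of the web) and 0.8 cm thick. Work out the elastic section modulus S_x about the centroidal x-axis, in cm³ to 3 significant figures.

Treat the section as a set of non-overlapping primitives; coordinates are from the bounding-box lower-left.
Web: 1.4 × 18, A = 25.2 cm², y = 9 cm, Ī = 680.4 cm⁴.
Top flange (beyond web): 4.6 × 0.8, A = 3.68 cm², y = 17.6 cm, Ī = 0.19627 cm⁴.
Bottom flange (beyond web): 4.6 × 0.8, A = 3.68 cm², y = 0.4 cm, Ī = 0.19627 cm⁴.
By symmetry the centroid is at mid-height, ȳ = 9 cm.
Transfer each piece to the centroidal x-axis using Ī + A·d² with d = y − 9:
  web: d = 0 cm → contributes +680.4 cm⁴
  top flange (beyond web): d = 8.6 cm → contributes +272.37 cm⁴
  bottom flange (beyond web): d = -8.6 cm → contributes +272.37 cm⁴
Total I = 1225.1 cm⁴.
Extreme fibre distance c = 9 cm; S = I/c = 136.13 cm³.

S_x ≈ 136 cm³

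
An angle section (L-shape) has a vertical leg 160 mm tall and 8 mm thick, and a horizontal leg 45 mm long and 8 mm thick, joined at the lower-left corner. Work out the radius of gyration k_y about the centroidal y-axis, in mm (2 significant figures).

Treat the section as a set of non-overlapping primitives; coordinates are from the bounding-box lower-left.
Vertical leg: 8 × 160, A = 1 280 mm², x = 4 mm, Ī = 6 827 mm⁴.
Horizontal leg (remainder): 37 × 8, A = 296 mm², x = 26.5 mm, Ī = 33 769 mm⁴.
Centroid: x̄ = ΣA·x / ΣA = 8.226 mm.
Transfer each piece to the centroidal y-axis using Ī + A·d² with d = x − 8.226:
  vertical leg: d = -4.226 mm → contributes +29 685 mm⁴
  horizontal leg (remainder): d = 18.27 mm → contributes +132 616 mm⁴
Total I = 162 301 mm⁴.
Radius of gyration: k = √(I/A) = √(162 301 / 1 576) = 10.15 mm.

k_y ≈ 10 mm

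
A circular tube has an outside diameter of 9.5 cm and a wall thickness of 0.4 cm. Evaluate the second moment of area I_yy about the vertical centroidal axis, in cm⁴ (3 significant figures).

I_yy ≈ 119 cm⁴

Split into non-overlapping primitives; take the origin at the lower-left of the bounding box.
Outer circle: ⌀9.5, A = 70.882 cm², x = 4.75 cm, Ī = 399.82 cm⁴.
Bore (subtracted): ⌀8.7, A = 59.447 cm², x = 4.75 cm, Ī = 281.22 cm⁴.
By symmetry the centroid is at mid-width, x̄ = 4.75 cm.
All pieces are centred on the vertical centroidal axis, so I = ΣĪ (holes subtracted) = 118.6 cm⁴.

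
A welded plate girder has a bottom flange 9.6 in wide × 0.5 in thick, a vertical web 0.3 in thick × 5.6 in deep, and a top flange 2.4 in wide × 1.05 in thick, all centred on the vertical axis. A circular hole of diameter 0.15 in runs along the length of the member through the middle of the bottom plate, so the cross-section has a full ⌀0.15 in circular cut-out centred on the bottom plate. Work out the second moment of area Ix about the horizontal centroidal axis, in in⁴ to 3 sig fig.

Split into non-overlapping primitives; take the origin at the lower-left of the bounding box.
Bottom plate: 9.6 × 0.5, A = 4.8 in², y = 0.25 in, Ī = 0.1 in⁴.
Web plate: 0.3 × 5.6, A = 1.68 in², y = 3.3 in, Ī = 4.3904 in⁴.
Top plate: 2.4 × 1.05, A = 2.52 in², y = 6.625 in, Ī = 0.23153 in⁴.
Hole (subtracted): ⌀0.15, A = 0.017671 in², y = 0.25 in, Ī = 0.00002485 in⁴.
Centroid: ȳ = ΣA·y / ΣA = 2.609 in.
Transfer each piece to the horizontal centroidal axis using Ī + A·d² with d = y − 2.609:
  bottom plate: d = -2.359 in → contributes +26.811 in⁴
  web plate: d = 0.69103 in → contributes +5.1926 in⁴
  top plate: d = 4.016 in → contributes +40.875 in⁴
  hole: d = -2.359 in → contributes −0.098362 in⁴
Total I = 72.78 in⁴.

Ix ≈ 72.8 in⁴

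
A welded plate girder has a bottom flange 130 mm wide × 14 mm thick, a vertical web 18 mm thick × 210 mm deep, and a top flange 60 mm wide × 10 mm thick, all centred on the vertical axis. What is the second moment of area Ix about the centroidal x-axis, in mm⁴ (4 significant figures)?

Ix ≈ 4.095 × 10⁷ mm⁴

Break the section into simple shapes (no overlaps), measuring from the bottom-left corner of the bounding box.
Bottom plate: 130 × 14, A = 1 820 mm², y = 7 mm, Ī = 29726.7 mm⁴.
Web plate: 18 × 210, A = 3 780 mm², y = 119 mm, Ī = 13 891 500 mm⁴.
Top plate: 60 × 10, A = 600 mm², y = 229 mm, Ī = 5 000 mm⁴.
Centroid: ȳ = ΣA·y / ΣA = 96.7677 mm.
Transfer each piece to the centroidal x-axis using Ī + A·d² with d = y − 96.7677:
  bottom plate: d = -89.7677 mm → contributes +14 695 737 mm⁴
  web plate: d = 22.2323 mm → contributes +15 759 853 mm⁴
  top plate: d = 132.232 mm → contributes +10 496 222 mm⁴
Total I = 40 951 812 mm⁴.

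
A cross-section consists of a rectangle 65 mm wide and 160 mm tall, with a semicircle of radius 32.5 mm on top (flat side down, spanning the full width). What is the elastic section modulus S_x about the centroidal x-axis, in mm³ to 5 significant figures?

Split into non-overlapping primitives; take the origin at the lower-left of the bounding box.
Rectangular body: 65 × 160, A = 10 400 mm², y = 80 mm, Ī = 22 186 667 mm⁴.
Semicircular cap: semicircle r = 32.5, A = 1659.154 mm², y = 173.7934 mm, Ī = 122451.9 mm⁴.
Centroid: ȳ = ΣA·y / ΣA = 92.90453 mm.
Transfer each piece to the centroidal x-axis using Ī + A·d² with d = y − 92.90453:
  rectangular body: d = -12.90453 mm → contributes +23 918 546 mm⁴
  semicircular cap: d = 80.8889 mm → contributes +10 978 317 mm⁴
Total I = 34 896 863 mm⁴.
Extreme fibre distance c = 99.59547 mm; S = I/c = 350386.1 mm³.

S_x ≈ 3.5039 × 10⁵ mm³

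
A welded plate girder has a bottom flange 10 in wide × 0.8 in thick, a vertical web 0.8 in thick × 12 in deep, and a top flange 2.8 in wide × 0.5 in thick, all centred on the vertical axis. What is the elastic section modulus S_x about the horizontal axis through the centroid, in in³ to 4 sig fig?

Split into non-overlapping primitives; take the origin at the lower-left of the bounding box.
Bottom plate: 10 × 0.8, A = 8 in², y = 0.4 in, Ī = 0.426667 in⁴.
Web plate: 0.8 × 12, A = 9.6 in², y = 6.8 in, Ī = 115.2 in⁴.
Top plate: 2.8 × 0.5, A = 1.4 in², y = 13.05 in, Ī = 0.0291667 in⁴.
Centroid: ȳ = ΣA·y / ΣA = 4.56579 in.
Transfer each piece to the horizontal axis through the centroid using Ī + A·d² with d = y − 4.56579:
  bottom plate: d = -4.16579 in → contributes +139.257 in⁴
  web plate: d = 2.23421 in → contributes +163.12 in⁴
  top plate: d = 8.48421 in → contributes +100.804 in⁴
Total I = 403.181 in⁴.
Extreme fibre distance c = 8.73421 in; S = I/c = 46.1611 in³.

S_x ≈ 46.16 in³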